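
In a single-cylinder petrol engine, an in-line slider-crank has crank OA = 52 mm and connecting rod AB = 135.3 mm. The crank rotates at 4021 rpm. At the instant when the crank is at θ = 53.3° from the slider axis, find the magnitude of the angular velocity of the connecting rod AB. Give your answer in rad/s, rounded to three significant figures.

102

ω = 421.1 rad/s (converted from 4021 rpm).
The rod makes angle φ with the slider axis where L sinφ = r sinθ; differentiating, L cosφ·φ̇ = r ω cosθ.
L cosφ = √(L² − r² sin²θ) = 0.12872 m.
|ω_rod| = r ω |cosθ| / √(L² − r² sin²θ) = 0.052·421.1·0.59763/0.12872 = 101.66 rad/s.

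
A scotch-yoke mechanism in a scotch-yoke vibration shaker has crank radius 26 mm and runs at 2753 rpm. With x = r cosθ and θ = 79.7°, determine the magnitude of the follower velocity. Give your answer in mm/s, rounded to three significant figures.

ω = 288.3 rad/s (from 2753 rpm).
x = r cosθ ⇒ ẋ = −rω sinθ.
|v| = rω|sinθ| = 0.026·288.3·|sin 79.7°| = 7.3748 m/s = 7374.8 mm/s.

7370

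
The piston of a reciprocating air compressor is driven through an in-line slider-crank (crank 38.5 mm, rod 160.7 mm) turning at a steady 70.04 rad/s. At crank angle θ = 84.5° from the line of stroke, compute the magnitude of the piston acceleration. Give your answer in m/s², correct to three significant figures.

27.6

ω = 70.04 rad/s
x(θ) = r cosθ + √(L² − r² sin²θ); with ω constant, a = ω²·d²x/dθ².
d²x/dθ² = −r cosθ − r²(cos2θ)/√u − r⁴ sin²2θ/(4u^{3/2}),  u = L² − r² sin²θ = 0.0243559 m².
Substituting r = 0.0385 m, L = 0.1607 m, θ = 84.5°: d²x/dθ² = +0.0056279 m.
a = ω²·d²x/dθ² = (70.04)²·(+0.0056279) = +27.608 m/s²;  |a| = 27.608 m/s².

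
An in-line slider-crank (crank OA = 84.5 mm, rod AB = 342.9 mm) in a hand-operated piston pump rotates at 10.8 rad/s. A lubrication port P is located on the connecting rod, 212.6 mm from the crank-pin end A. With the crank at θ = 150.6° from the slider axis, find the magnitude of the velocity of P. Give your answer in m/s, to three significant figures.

ω = 10.8 rad/s.  Crank-pin speed |V_A| = rω = 0.9126 m/s, perpendicular to OA.
Rod angle: sinφ = −(r/L) sinθ ⇒ φ = -6.948°; ω_rod = −rω cosθ/√(L²−r²sin²θ) = +2.3358 rad/s.
V_P = V_A + ω_rod × AP, with AP = 0.2126 m along the rod.
Components: V_Px = −rω sinθ − a·ω_rod·sinφ = -0.38792 m/s;  V_Py = rω cosθ + a·ω_rod·cosφ = -0.30212 m/s.
|V_P| = √(V_Px² + V_Py²) = 0.49169 m/s.

0.492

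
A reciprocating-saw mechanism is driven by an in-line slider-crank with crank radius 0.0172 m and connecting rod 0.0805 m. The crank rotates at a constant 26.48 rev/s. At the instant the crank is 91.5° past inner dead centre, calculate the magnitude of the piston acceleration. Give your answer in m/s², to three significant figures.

116

ω = 2π·26.5 = 166.4 rad/s
x(θ) = r cosθ + √(L² − r² sin²θ); with ω constant, a = ω²·d²x/dθ².
d²x/dθ² = −r cosθ − r²(cos2θ)/√u − r⁴ sin²2θ/(4u^{3/2}),  u = L² − r² sin²θ = 0.00618461 m².
Substituting r = 0.0172 m, L = 0.0805 m, θ = 91.5°: d²x/dθ² = +0.0042068 m.
a = ω²·d²x/dθ² = (166.4)²·(+0.0042068) = +116.45 m/s²;  |a| = 116.45 m/s².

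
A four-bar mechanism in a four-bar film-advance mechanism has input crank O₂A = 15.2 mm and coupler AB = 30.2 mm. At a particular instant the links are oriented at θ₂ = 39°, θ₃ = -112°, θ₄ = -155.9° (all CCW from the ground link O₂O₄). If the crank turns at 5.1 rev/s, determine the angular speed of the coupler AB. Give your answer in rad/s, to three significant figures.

ω₂ = 32.04 rad/s (from 5.1 rev/s).
Differentiating the loop-closure r₂e^{iθ₂}+r₃e^{iθ₃}=r₁+r₄e^{iθ₄} gives r₂ω₂e^{iθ₂}+r₃ω₃e^{iθ₃}=r₄ω₄e^{iθ₄}.
Eliminating the other unknown: ω₃ = r₂ω₂ sin(θ₄−θ₂) / [r₃ sin(θ₃−θ₄)].
Numerator sine = +0.25713; denominator sine = +0.69340.
Result = 0.0152·32.04·(+0.25713) / (0.0302·(+0.69340)) = +5.9808 rad/s; magnitude 5.9808 rad/s.

5.98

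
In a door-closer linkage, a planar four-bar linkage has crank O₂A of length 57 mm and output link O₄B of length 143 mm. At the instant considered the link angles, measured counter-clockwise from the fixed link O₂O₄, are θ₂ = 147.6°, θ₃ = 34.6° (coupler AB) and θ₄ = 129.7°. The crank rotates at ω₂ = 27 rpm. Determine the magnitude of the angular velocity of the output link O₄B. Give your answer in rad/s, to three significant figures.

ω₂ = 2.827 rad/s (from 27 rpm).
Differentiating the loop-closure r₂e^{iθ₂}+r₃e^{iθ₃}=r₁+r₄e^{iθ₄} gives r₂ω₂e^{iθ₂}+r₃ω₃e^{iθ₃}=r₄ω₄e^{iθ₄}.
Eliminating the other unknown: ω₄ = r₂ω₂ sin(θ₂−θ₃) / [r₄ sin(θ₄−θ₃)].
Numerator sine = +0.92050; denominator sine = +0.99604.
Result = 0.057·2.827·(+0.92050) / (0.143·(+0.99604)) = +1.0415 rad/s; magnitude 1.0415 rad/s.

1.04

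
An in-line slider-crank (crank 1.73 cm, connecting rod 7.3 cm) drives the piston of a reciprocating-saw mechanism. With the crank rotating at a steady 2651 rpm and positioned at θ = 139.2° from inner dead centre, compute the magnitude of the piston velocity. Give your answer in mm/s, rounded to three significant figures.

2570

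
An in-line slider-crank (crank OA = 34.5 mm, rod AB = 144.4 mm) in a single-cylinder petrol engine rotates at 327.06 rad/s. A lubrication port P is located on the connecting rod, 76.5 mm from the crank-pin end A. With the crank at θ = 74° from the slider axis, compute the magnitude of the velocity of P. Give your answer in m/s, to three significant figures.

ω = 327.1 rad/s.  Crank-pin speed |V_A| = rω = 11.284 m/s, perpendicular to OA.
Rod angle: sinφ = −(r/L) sinθ ⇒ φ = -13.277°; ω_rod = −rω cosθ/√(L²−r²sin²θ) = -22.13 rad/s.
V_P = V_A + ω_rod × AP, with AP = 0.0765 m along the rod.
Components: V_Px = −rω sinθ − a·ω_rod·sinφ = -11.235 m/s;  V_Py = rω cosθ + a·ω_rod·cosφ = +1.4625 m/s.
|V_P| = √(V_Px² + V_Py²) = 11.33 m/s.

11.3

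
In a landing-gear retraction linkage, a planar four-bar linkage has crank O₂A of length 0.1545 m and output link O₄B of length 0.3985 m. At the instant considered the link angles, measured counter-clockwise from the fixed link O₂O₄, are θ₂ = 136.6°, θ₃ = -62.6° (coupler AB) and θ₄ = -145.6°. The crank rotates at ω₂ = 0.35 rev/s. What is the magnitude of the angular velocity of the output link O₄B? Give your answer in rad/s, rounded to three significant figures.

0.282

ω₂ = 2.199 rad/s (from 0.35 rev/s).
Differentiating the loop-closure r₂e^{iθ₂}+r₃e^{iθ₃}=r₁+r₄e^{iθ₄} gives r₂ω₂e^{iθ₂}+r₃ω₃e^{iθ₃}=r₄ω₄e^{iθ₄}.
Eliminating the other unknown: ω₄ = r₂ω₂ sin(θ₂−θ₃) / [r₄ sin(θ₄−θ₃)].
Numerator sine = -0.32887; denominator sine = -0.99255.
Result = 0.1545·2.199·(-0.32887) / (0.3985·(-0.99255)) = +0.2825 rad/s; magnitude 0.2825 rad/s.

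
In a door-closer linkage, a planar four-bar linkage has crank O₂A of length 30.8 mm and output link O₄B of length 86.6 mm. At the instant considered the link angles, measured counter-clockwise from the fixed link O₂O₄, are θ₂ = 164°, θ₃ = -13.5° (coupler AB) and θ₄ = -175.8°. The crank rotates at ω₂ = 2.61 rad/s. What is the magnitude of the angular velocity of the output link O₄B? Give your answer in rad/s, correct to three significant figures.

0.133

ω₂ = 2.61 rad/s
Differentiating the loop-closure r₂e^{iθ₂}+r₃e^{iθ₃}=r₁+r₄e^{iθ₄} gives r₂ω₂e^{iθ₂}+r₃ω₃e^{iθ₃}=r₄ω₄e^{iθ₄}.
Eliminating the other unknown: ω₄ = r₂ω₂ sin(θ₂−θ₃) / [r₄ sin(θ₄−θ₃)].
Numerator sine = +0.04362; denominator sine = -0.30403.
Result = 0.0308·2.61·(+0.04362) / (0.0866·(-0.30403)) = -0.13318 rad/s; magnitude 0.13318 rad/s.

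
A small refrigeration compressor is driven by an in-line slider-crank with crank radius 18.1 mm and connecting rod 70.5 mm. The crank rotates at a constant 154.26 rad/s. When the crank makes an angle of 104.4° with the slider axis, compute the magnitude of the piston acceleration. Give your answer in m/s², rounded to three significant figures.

ω = 154.3 rad/s
x(θ) = r cosθ + √(L² − r² sin²θ); with ω constant, a = ω²·d²x/dθ².
d²x/dθ² = −r cosθ − r²(cos2θ)/√u − r⁴ sin²2θ/(4u^{3/2}),  u = L² − r² sin²θ = 0.0046629 m².
Substituting r = 0.0181 m, L = 0.0705 m, θ = 104.4°: d²x/dθ² = +0.0086859 m.
a = ω²·d²x/dθ² = (154.3)²·(+0.0086859) = +206.69 m/s²;  |a| = 206.69 m/s².

207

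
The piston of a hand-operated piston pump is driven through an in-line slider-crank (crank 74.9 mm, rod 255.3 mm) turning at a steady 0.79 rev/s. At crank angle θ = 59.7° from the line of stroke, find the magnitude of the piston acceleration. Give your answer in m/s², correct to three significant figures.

0.666

ω = 2π·0.79 = 4.964 rad/s
x(θ) = r cosθ + √(L² − r² sin²θ); with ω constant, a = ω²·d²x/dθ².
d²x/dθ² = −r cosθ − r²(cos2θ)/√u − r⁴ sin²2θ/(4u^{3/2}),  u = L² − r² sin²θ = 0.0609961 m².
Substituting r = 0.0749 m, L = 0.2553 m, θ = 59.7°: d²x/dθ² = -0.027035 m.
a = ω²·d²x/dθ² = (4.964)²·(-0.027035) = -0.66609 m/s²;  |a| = 0.66609 m/s².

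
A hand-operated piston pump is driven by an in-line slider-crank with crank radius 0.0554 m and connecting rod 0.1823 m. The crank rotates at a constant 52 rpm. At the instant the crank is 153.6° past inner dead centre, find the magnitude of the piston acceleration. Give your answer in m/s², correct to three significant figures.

1.16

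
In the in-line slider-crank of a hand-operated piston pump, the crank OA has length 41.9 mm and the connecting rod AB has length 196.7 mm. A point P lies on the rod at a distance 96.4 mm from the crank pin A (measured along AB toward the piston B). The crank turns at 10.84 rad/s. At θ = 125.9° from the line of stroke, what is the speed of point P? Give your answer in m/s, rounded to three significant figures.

0.371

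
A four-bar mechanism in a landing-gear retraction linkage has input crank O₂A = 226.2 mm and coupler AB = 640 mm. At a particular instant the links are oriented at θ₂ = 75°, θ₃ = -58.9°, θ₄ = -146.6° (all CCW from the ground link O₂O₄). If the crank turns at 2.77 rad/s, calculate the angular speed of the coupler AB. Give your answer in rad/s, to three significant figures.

ω₂ = 2.77 rad/s
Differentiating the loop-closure r₂e^{iθ₂}+r₃e^{iθ₃}=r₁+r₄e^{iθ₄} gives r₂ω₂e^{iθ₂}+r₃ω₃e^{iθ₃}=r₄ω₄e^{iθ₄}.
Eliminating the other unknown: ω₃ = r₂ω₂ sin(θ₄−θ₂) / [r₃ sin(θ₃−θ₄)].
Numerator sine = +0.66393; denominator sine = +0.99919.
Result = 0.2262·2.77·(+0.66393) / (0.64·(+0.99919)) = +0.65052 rad/s; magnitude 0.65052 rad/s.

0.651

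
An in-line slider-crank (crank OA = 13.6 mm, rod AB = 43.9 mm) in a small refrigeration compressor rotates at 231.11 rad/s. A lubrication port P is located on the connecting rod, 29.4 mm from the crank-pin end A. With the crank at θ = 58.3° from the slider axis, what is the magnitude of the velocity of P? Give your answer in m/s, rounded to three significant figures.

ω = 231.1 rad/s.  Crank-pin speed |V_A| = rω = 3.1431 m/s, perpendicular to OA.
Rod angle: sinφ = −(r/L) sinθ ⇒ φ = -15.282°; ω_rod = −rω cosθ/√(L²−r²sin²θ) = -39.001 rad/s.
V_P = V_A + ω_rod × AP, with AP = 0.0294 m along the rod.
Components: V_Px = −rω sinθ − a·ω_rod·sinφ = -2.9764 m/s;  V_Py = rω cosθ + a·ω_rod·cosφ = +0.54552 m/s.
|V_P| = √(V_Px² + V_Py²) = 3.026 m/s.

3.03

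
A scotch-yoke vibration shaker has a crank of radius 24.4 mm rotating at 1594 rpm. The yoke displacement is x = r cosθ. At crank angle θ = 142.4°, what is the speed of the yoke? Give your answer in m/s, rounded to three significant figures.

2.49

ω = 166.9 rad/s (from 1594 rpm).
x = r cosθ ⇒ ẋ = −rω sinθ.
|v| = rω|sinθ| = 0.0244·166.9·|sin 142.4°| = 2.4851 m/s.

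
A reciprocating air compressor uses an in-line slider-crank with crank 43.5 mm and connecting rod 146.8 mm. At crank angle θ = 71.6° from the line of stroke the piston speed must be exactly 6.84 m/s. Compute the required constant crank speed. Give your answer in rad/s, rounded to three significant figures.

151

For an in-line slider-crank, |v_piston| = rω|sinθ|·[1 + r cosθ/√(L² − r² sin²θ)].
With r = 0.0435 m, L = 0.1468 m, θ = 71.6°: the bracketed kinematic factor |dx/dθ| = 0.045299 m.
ω = v/|dx/dθ| = 6.84/0.045299 = 151 rad/s.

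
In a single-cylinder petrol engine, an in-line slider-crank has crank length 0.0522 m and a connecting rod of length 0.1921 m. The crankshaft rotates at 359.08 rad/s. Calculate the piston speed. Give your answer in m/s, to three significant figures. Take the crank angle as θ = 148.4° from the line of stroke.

7.53

ω = 359.1 rad/s
For an in-line slider-crank, x = r cosθ + √(L² − r² sin²θ), so v = −rω sinθ·[1 + r cosθ/√(L² − r² sin²θ)].
With r = 0.0522 m, L = 0.1921 m, θ = 148.4°: √(L² − r² sin²θ) = 0.19014 m.
v = −0.0522·359.1·0.52399·[1 + 0.0522·-0.85173/0.19014] = -7.525 m/s.
|v| = 7.525 m/s.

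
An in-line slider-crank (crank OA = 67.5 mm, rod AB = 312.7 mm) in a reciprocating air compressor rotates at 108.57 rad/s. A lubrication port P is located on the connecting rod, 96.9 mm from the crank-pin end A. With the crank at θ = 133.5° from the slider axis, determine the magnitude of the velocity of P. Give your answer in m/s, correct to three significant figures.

6.15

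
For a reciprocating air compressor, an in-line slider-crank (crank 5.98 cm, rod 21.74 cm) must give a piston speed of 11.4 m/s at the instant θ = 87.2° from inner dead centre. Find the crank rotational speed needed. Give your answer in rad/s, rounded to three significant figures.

188

For an in-line slider-crank, |v_piston| = rω|sinθ|·[1 + r cosθ/√(L² − r² sin²θ)].
With r = 0.0598 m, L = 0.2174 m, θ = 87.2°: the bracketed kinematic factor |dx/dθ| = 0.060563 m.
ω = v/|dx/dθ| = 11.4/0.060563 = 188.23 rad/s.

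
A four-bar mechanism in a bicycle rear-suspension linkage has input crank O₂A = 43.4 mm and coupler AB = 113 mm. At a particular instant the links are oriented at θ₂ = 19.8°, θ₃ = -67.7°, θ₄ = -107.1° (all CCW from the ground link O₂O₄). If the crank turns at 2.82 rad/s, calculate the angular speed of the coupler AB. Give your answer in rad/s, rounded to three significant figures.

ω₂ = 2.82 rad/s
Differentiating the loop-closure r₂e^{iθ₂}+r₃e^{iθ₃}=r₁+r₄e^{iθ₄} gives r₂ω₂e^{iθ₂}+r₃ω₃e^{iθ₃}=r₄ω₄e^{iθ₄}.
Eliminating the other unknown: ω₃ = r₂ω₂ sin(θ₄−θ₂) / [r₃ sin(θ₃−θ₄)].
Numerator sine = -0.79968; denominator sine = +0.63473.
Result = 0.0434·2.82·(-0.79968) / (0.113·(+0.63473)) = -1.3646 rad/s; magnitude 1.3646 rad/s.

1.36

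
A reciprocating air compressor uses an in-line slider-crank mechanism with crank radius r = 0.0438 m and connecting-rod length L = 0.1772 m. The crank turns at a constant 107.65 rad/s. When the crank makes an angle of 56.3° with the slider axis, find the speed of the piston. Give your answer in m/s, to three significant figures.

4.47

ω = 107.7 rad/s
For an in-line slider-crank, x = r cosθ + √(L² − r² sin²θ), so v = −rω sinθ·[1 + r cosθ/√(L² − r² sin²θ)].
With r = 0.0438 m, L = 0.1772 m, θ = 56.3°: √(L² − r² sin²θ) = 0.17341 m.
v = −0.0438·107.7·0.83195·[1 + 0.0438·0.55484/0.17341] = -4.4725 m/s.
|v| = 4.4725 m/s.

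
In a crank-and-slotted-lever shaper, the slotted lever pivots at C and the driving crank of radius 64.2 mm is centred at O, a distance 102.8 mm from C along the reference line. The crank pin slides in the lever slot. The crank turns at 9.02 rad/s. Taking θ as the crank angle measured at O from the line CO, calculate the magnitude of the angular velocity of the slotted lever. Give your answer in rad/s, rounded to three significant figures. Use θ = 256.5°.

ω = 9.02 rad/s
Crank pin A relative to C: A = (d + r cosθ, r sinθ); lever angle φ = atan2(r sinθ, d + r cosθ).
Differentiating tanφ: φ̇ = rω(d cosθ + r)/(d² + r² + 2dr cosθ).
d² + r² + 2dr cosθ = |CA|² = 0.0116081 m²;  d cosθ + r = +0.040202 m.
|ω_lever| = |0.0642·9.02·+0.040202| / 0.0116081 = 2.0055 rad/s.

2.01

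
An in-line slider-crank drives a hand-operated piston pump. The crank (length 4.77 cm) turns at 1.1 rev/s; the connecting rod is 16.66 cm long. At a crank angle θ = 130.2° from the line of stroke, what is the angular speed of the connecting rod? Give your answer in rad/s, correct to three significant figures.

1.31

ω = 6.912 rad/s (converted from 1.1 rev/s).
The rod makes angle φ with the slider axis where L sinφ = r sinθ; differentiating, L cosφ·φ̇ = r ω cosθ.
L cosφ = √(L² − r² sin²θ) = 0.16257 m.
|ω_rod| = r ω |cosθ| / √(L² − r² sin²θ) = 0.0477·6.912·0.64546/0.16257 = 1.309 rad/s.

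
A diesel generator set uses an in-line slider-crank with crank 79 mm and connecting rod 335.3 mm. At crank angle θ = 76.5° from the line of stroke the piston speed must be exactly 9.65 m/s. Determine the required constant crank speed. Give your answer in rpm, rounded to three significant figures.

1140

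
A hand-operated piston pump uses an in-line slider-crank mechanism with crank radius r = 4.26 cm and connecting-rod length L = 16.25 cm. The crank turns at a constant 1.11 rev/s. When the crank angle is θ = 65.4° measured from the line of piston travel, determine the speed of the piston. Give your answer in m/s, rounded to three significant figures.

ω = 2π·1.11 = 6.974 rad/s
For an in-line slider-crank, x = r cosθ + √(L² − r² sin²θ), so v = −rω sinθ·[1 + r cosθ/√(L² − r² sin²θ)].
With r = 0.0426 m, L = 0.1625 m, θ = 65.4°: √(L² − r² sin²θ) = 0.15782 m.
v = −0.0426·6.974·0.90924·[1 + 0.0426·0.41628/0.15782] = -0.3005 m/s.
|v| = 0.3005 m/s.

0.300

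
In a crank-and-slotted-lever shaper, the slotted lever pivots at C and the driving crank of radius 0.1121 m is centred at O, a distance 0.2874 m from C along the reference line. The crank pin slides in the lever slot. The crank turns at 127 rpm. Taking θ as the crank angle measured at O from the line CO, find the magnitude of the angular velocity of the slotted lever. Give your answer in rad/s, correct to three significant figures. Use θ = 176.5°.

ω = 13.3 rad/s (from 127 rpm).
Crank pin A relative to C: A = (d + r cosθ, r sinθ); lever angle φ = atan2(r sinθ, d + r cosθ).
Differentiating tanφ: φ̇ = rω(d cosθ + r)/(d² + r² + 2dr cosθ).
d² + r² + 2dr cosθ = |CA|² = 0.0308503 m²;  d cosθ + r = -0.17476 m.
|ω_lever| = |0.1121·13.3·-0.17476| / 0.0308503 = 8.4456 rad/s.

8.45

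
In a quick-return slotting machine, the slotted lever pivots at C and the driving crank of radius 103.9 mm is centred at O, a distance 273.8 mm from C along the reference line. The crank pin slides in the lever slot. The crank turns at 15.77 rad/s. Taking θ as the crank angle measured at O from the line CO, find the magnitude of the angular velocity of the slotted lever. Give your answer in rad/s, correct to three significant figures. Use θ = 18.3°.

4.27

ω = 15.77 rad/s
Crank pin A relative to C: A = (d + r cosθ, r sinθ); lever angle φ = atan2(r sinθ, d + r cosθ).
Differentiating tanφ: φ̇ = rω(d cosθ + r)/(d² + r² + 2dr cosθ).
d² + r² + 2dr cosθ = |CA|² = 0.13978 m²;  d cosθ + r = +0.36385 m.
|ω_lever| = |0.1039·15.77·+0.36385| / 0.13978 = 4.2651 rad/s.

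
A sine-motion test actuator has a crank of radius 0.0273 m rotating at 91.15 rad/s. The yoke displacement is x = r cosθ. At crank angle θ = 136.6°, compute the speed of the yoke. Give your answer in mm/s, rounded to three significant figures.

ω = 91.15 rad/s
x = r cosθ ⇒ ẋ = −rω sinθ.
|v| = rω|sinθ| = 0.0273·91.15·|sin 136.6°| = 1.7097 m/s = 1709.7 mm/s.

1710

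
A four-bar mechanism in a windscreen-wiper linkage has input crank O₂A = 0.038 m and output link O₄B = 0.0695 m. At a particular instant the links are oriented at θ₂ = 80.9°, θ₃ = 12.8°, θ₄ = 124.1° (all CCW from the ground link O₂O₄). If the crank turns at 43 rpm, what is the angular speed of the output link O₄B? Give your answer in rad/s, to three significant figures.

ω₂ = 4.503 rad/s (from 43 rpm).
Differentiating the loop-closure r₂e^{iθ₂}+r₃e^{iθ₃}=r₁+r₄e^{iθ₄} gives r₂ω₂e^{iθ₂}+r₃ω₃e^{iθ₃}=r₄ω₄e^{iθ₄}.
Eliminating the other unknown: ω₄ = r₂ω₂ sin(θ₂−θ₃) / [r₄ sin(θ₄−θ₃)].
Numerator sine = +0.92784; denominator sine = +0.93169.
Result = 0.038·4.503·(+0.92784) / (0.0695·(+0.93169)) = +2.4519 rad/s; magnitude 2.4519 rad/s.

2.45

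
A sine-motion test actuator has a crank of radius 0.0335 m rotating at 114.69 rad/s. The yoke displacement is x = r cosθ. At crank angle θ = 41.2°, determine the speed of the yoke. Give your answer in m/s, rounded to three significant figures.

ω = 114.7 rad/s
x = r cosθ ⇒ ẋ = −rω sinθ.
|v| = rω|sinθ| = 0.0335·114.7·|sin 41.2°| = 2.5308 m/s.

2.53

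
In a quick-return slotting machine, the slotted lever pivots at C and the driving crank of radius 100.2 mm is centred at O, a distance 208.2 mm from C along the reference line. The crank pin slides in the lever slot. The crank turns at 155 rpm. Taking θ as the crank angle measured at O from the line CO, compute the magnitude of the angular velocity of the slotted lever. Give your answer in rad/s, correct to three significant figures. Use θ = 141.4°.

4.89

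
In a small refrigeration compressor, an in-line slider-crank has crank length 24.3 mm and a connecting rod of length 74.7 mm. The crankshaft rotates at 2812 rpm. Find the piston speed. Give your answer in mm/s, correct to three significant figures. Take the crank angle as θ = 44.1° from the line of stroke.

ω = 2π·2812/60 = 294.5 rad/s
For an in-line slider-crank, x = r cosθ + √(L² − r² sin²θ), so v = −rω sinθ·[1 + r cosθ/√(L² − r² sin²θ)].
With r = 0.0243 m, L = 0.0747 m, θ = 44.1°: √(L² − r² sin²θ) = 0.072761 m.
v = −0.0243·294.5·0.69591·[1 + 0.0243·0.71813/0.072761] = -6.174 m/s.
|v| = 6.174 m/s = 6174 mm/s.

6170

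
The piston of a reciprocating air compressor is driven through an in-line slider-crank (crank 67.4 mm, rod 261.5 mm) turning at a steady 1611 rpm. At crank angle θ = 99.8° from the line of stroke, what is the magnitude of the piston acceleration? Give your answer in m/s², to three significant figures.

807

ω = 2π·1611/60 = 168.7 rad/s
x(θ) = r cosθ + √(L² − r² sin²θ); with ω constant, a = ω²·d²x/dθ².
d²x/dθ² = −r cosθ − r²(cos2θ)/√u − r⁴ sin²2θ/(4u^{3/2}),  u = L² − r² sin²θ = 0.0639711 m².
Substituting r = 0.0674 m, L = 0.2615 m, θ = 99.8°: d²x/dθ² = +0.028356 m.
a = ω²·d²x/dθ² = (168.7)²·(+0.028356) = +807.05 m/s²;  |a| = 807.05 m/s².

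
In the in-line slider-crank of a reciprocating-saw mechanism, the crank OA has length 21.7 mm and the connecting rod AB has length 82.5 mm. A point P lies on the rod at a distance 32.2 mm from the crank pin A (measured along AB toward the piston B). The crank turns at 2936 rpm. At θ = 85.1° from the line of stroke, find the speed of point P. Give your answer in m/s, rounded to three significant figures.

6.72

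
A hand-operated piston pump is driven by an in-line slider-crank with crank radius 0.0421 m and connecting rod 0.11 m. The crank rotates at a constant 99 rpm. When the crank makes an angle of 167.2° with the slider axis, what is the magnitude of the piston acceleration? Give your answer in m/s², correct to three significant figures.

2.83

ω = 2π·99/60 = 10.37 rad/s
x(θ) = r cosθ + √(L² − r² sin²θ); with ω constant, a = ω²·d²x/dθ².
d²x/dθ² = −r cosθ − r²(cos2θ)/√u − r⁴ sin²2θ/(4u^{3/2}),  u = L² − r² sin²θ = 0.012013 m².
Substituting r = 0.0421 m, L = 0.11 m, θ = 167.2°: d²x/dθ² = +0.026359 m.
a = ω²·d²x/dθ² = (10.37)²·(+0.026359) = +2.833 m/s²;  |a| = 2.833 m/s².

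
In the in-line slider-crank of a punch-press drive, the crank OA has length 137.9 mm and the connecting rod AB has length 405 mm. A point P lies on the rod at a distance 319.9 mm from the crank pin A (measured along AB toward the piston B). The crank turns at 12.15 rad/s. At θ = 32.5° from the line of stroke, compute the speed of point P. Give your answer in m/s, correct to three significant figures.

1.15

ω = 12.15 rad/s.  Crank-pin speed |V_A| = rω = 1.6755 m/s, perpendicular to OA.
Rod angle: sinφ = −(r/L) sinθ ⇒ φ = -10.541°; ω_rod = −rω cosθ/√(L²−r²sin²θ) = -3.549 rad/s.
V_P = V_A + ω_rod × AP, with AP = 0.3199 m along the rod.
Components: V_Px = −rω sinθ − a·ω_rod·sinφ = -1.1079 m/s;  V_Py = rω cosθ + a·ω_rod·cosφ = +0.29692 m/s.
|V_P| = √(V_Px² + V_Py²) = 1.147 m/s.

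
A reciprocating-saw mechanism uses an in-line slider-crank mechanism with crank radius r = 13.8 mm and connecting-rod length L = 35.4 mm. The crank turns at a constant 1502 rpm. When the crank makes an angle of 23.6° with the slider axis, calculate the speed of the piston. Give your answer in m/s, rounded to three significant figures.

ω = 2π·1502/60 = 157.3 rad/s
For an in-line slider-crank, x = r cosθ + √(L² − r² sin²θ), so v = −rω sinθ·[1 + r cosθ/√(L² − r² sin²θ)].
With r = 0.0138 m, L = 0.0354 m, θ = 23.6°: √(L² − r² sin²θ) = 0.034966 m.
v = −0.0138·157.3·0.40035·[1 + 0.0138·0.91636/0.034966] = -1.1833 m/s.
|v| = 1.1833 m/s.

1.18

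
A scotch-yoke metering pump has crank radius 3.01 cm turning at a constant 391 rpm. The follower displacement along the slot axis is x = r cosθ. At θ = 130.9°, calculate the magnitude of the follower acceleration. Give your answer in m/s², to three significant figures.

33.0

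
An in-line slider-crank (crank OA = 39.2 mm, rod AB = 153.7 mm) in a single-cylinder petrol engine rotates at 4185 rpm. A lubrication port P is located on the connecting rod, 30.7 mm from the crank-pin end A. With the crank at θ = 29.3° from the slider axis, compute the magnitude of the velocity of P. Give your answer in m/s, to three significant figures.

14.9

ω = 438.3 rad/s.  Crank-pin speed |V_A| = rω = 17.179 m/s, perpendicular to OA.
Rod angle: sinφ = −(r/L) sinθ ⇒ φ = -7.170°; ω_rod = −rω cosθ/√(L²−r²sin²θ) = -98.242 rad/s.
V_P = V_A + ω_rod × AP, with AP = 0.0307 m along the rod.
Components: V_Px = −rω sinθ − a·ω_rod·sinφ = -8.7838 m/s;  V_Py = rω cosθ + a·ω_rod·cosφ = +11.989 m/s.
|V_P| = √(V_Px² + V_Py²) = 14.863 m/s.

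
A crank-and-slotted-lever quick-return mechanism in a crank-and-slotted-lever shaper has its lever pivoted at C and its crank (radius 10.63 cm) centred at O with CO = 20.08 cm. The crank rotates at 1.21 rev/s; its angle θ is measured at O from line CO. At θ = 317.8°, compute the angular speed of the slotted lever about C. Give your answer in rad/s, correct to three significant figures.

ω = 7.603 rad/s (from 1.21 rev/s).
Crank pin A relative to C: A = (d + r cosθ, r sinθ); lever angle φ = atan2(r sinθ, d + r cosθ).
Differentiating tanφ: φ̇ = rω(d cosθ + r)/(d² + r² + 2dr cosθ).
d² + r² + 2dr cosθ = |CA|² = 0.0832453 m²;  d cosθ + r = +0.25505 m.
|ω_lever| = |0.1063·7.603·+0.25505| / 0.0832453 = 2.4761 rad/s.

2.48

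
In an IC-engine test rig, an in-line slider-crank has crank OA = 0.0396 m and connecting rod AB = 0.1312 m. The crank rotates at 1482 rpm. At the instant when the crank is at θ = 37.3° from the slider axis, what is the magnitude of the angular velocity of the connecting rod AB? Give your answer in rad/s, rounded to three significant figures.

ω = 155.2 rad/s (converted from 1482 rpm).
The rod makes angle φ with the slider axis where L sinφ = r sinθ; differentiating, L cosφ·φ̇ = r ω cosθ.
L cosφ = √(L² − r² sin²θ) = 0.12899 m.
|ω_rod| = r ω |cosθ| / √(L² − r² sin²θ) = 0.0396·155.2·0.79547/0.12899 = 37.901 rad/s.

37.9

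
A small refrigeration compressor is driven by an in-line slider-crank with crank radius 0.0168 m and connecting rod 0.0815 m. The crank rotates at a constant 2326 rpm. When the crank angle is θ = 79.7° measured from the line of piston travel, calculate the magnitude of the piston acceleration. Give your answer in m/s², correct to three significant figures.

17.9

ω = 2π·2326/60 = 243.6 rad/s
x(θ) = r cosθ + √(L² − r² sin²θ); with ω constant, a = ω²·d²x/dθ².
d²x/dθ² = −r cosθ − r²(cos2θ)/√u − r⁴ sin²2θ/(4u^{3/2}),  u = L² − r² sin²θ = 0.00636903 m².
Substituting r = 0.0168 m, L = 0.0815 m, θ = 79.7°: d²x/dθ² = +0.00030171 m.
a = ω²·d²x/dθ² = (243.6)²·(+0.00030171) = +17.901 m/s²;  |a| = 17.901 m/s².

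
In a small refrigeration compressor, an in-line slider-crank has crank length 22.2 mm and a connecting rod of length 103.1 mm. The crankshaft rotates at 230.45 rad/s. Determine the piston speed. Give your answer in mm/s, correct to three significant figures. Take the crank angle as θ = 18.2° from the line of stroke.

ω = 230.4 rad/s
For an in-line slider-crank, x = r cosθ + √(L² − r² sin²θ), so v = −rω sinθ·[1 + r cosθ/√(L² − r² sin²θ)].
With r = 0.0222 m, L = 0.1031 m, θ = 18.2°: √(L² − r² sin²θ) = 0.10287 m.
v = −0.0222·230.4·0.31233·[1 + 0.0222·0.94997/0.10287] = -1.9255 m/s.
|v| = 1.9255 m/s = 1925.5 mm/s.

1930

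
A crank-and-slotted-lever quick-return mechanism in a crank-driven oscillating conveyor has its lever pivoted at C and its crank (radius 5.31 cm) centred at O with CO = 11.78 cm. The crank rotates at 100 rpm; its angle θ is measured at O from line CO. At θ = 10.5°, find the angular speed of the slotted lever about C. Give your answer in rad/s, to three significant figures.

3.24

ω = 10.47 rad/s (from 100 rpm).
Crank pin A relative to C: A = (d + r cosθ, r sinθ); lever angle φ = atan2(r sinθ, d + r cosθ).
Differentiating tanφ: φ̇ = rω(d cosθ + r)/(d² + r² + 2dr cosθ).
d² + r² + 2dr cosθ = |CA|² = 0.0289973 m²;  d cosθ + r = +0.16893 m.
|ω_lever| = |0.0531·10.47·+0.16893| / 0.0289973 = 3.2394 rad/s.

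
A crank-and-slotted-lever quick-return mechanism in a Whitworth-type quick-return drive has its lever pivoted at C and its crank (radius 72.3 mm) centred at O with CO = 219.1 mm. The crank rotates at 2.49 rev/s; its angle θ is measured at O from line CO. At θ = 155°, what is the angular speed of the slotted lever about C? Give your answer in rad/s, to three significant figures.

ω = 15.65 rad/s (from 2.49 rev/s).
Crank pin A relative to C: A = (d + r cosθ, r sinθ); lever angle φ = atan2(r sinθ, d + r cosθ).
Differentiating tanφ: φ̇ = rω(d cosθ + r)/(d² + r² + 2dr cosθ).
d² + r² + 2dr cosθ = |CA|² = 0.0245186 m²;  d cosθ + r = -0.12627 m.
|ω_lever| = |0.0723·15.65·-0.12627| / 0.0245186 = 5.8254 rad/s.

5.83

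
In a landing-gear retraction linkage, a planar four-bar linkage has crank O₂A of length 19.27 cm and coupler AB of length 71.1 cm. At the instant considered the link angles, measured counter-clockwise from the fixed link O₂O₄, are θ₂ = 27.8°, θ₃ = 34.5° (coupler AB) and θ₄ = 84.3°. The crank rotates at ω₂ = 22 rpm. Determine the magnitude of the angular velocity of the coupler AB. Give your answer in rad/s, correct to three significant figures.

0.682

ω₂ = 2.304 rad/s (from 22 rpm).
Differentiating the loop-closure r₂e^{iθ₂}+r₃e^{iθ₃}=r₁+r₄e^{iθ₄} gives r₂ω₂e^{iθ₂}+r₃ω₃e^{iθ₃}=r₄ω₄e^{iθ₄}.
Eliminating the other unknown: ω₃ = r₂ω₂ sin(θ₄−θ₂) / [r₃ sin(θ₃−θ₄)].
Numerator sine = +0.83389; denominator sine = -0.76380.
Result = 0.1927·2.304·(+0.83389) / (0.711·(-0.76380)) = -0.6817 rad/s; magnitude 0.6817 rad/s.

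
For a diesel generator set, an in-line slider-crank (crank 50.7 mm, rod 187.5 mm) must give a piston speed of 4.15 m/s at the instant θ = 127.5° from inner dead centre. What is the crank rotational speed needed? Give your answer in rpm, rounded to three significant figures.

For an in-line slider-crank, |v_piston| = rω|sinθ|·[1 + r cosθ/√(L² − r² sin²θ)].
With r = 0.0507 m, L = 0.1875 m, θ = 127.5°: the bracketed kinematic factor |dx/dθ| = 0.033444 m.
ω = v/|dx/dθ| = 4.15/0.033444 = 124.09 rad/s.
N = 60ω/(2π) = 1184.9 rpm.

1180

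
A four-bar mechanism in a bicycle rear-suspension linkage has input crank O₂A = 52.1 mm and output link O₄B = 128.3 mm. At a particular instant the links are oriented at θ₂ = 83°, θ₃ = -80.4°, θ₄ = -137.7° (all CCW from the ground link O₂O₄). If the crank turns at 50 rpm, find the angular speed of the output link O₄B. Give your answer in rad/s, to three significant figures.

0.722

ω₂ = 5.236 rad/s (from 50 rpm).
Differentiating the loop-closure r₂e^{iθ₂}+r₃e^{iθ₃}=r₁+r₄e^{iθ₄} gives r₂ω₂e^{iθ₂}+r₃ω₃e^{iθ₃}=r₄ω₄e^{iθ₄}.
Eliminating the other unknown: ω₄ = r₂ω₂ sin(θ₂−θ₃) / [r₄ sin(θ₄−θ₃)].
Numerator sine = +0.28569; denominator sine = -0.84151.
Result = 0.0521·5.236·(+0.28569) / (0.1283·(-0.84151)) = -0.72184 rad/s; magnitude 0.72184 rad/s.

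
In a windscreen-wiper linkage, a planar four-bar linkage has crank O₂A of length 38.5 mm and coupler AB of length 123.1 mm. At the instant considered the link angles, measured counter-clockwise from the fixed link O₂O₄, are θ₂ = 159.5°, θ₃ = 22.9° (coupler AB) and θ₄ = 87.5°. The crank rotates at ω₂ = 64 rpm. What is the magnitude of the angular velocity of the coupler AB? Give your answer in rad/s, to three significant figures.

2.21

ω₂ = 6.702 rad/s (from 64 rpm).
Differentiating the loop-closure r₂e^{iθ₂}+r₃e^{iθ₃}=r₁+r₄e^{iθ₄} gives r₂ω₂e^{iθ₂}+r₃ω₃e^{iθ₃}=r₄ω₄e^{iθ₄}.
Eliminating the other unknown: ω₃ = r₂ω₂ sin(θ₄−θ₂) / [r₃ sin(θ₃−θ₄)].
Numerator sine = -0.95106; denominator sine = -0.90334.
Result = 0.0385·6.702·(-0.95106) / (0.1231·(-0.90334)) = +2.2068 rad/s; magnitude 2.2068 rad/s.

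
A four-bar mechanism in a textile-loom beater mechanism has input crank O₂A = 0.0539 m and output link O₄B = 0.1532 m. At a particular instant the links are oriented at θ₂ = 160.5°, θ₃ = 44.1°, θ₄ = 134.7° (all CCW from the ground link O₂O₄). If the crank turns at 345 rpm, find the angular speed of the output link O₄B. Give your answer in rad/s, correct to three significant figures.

ω₂ = 36.13 rad/s (from 345 rpm).
Differentiating the loop-closure r₂e^{iθ₂}+r₃e^{iθ₃}=r₁+r₄e^{iθ₄} gives r₂ω₂e^{iθ₂}+r₃ω₃e^{iθ₃}=r₄ω₄e^{iθ₄}.
Eliminating the other unknown: ω₄ = r₂ω₂ sin(θ₂−θ₃) / [r₄ sin(θ₄−θ₃)].
Numerator sine = +0.89571; denominator sine = +0.99995.
Result = 0.0539·36.13·(+0.89571) / (0.1532·(+0.99995)) = +11.386 rad/s; magnitude 11.386 rad/s.

11.4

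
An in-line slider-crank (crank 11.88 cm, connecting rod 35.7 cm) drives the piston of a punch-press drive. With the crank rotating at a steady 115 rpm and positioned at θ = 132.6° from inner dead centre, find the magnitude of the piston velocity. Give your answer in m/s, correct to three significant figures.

0.808

ω = 2π·115/60 = 12.04 rad/s
For an in-line slider-crank, x = r cosθ + √(L² − r² sin²θ), so v = −rω sinθ·[1 + r cosθ/√(L² − r² sin²θ)].
With r = 0.1188 m, L = 0.357 m, θ = 132.6°: √(L² − r² sin²θ) = 0.34612 m.
v = −0.1188·12.04·0.73610·[1 + 0.1188·-0.67688/0.34612] = -0.80846 m/s.
|v| = 0.80846 m/s.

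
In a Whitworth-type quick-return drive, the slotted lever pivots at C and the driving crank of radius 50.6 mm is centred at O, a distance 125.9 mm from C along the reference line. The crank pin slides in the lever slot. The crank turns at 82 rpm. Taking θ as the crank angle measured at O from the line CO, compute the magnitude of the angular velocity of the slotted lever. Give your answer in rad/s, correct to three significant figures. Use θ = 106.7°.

ω = 8.587 rad/s (from 82 rpm).
Crank pin A relative to C: A = (d + r cosθ, r sinθ); lever angle φ = atan2(r sinθ, d + r cosθ).
Differentiating tanφ: φ̇ = rω(d cosθ + r)/(d² + r² + 2dr cosθ).
d² + r² + 2dr cosθ = |CA|² = 0.0147499 m²;  d cosθ + r = +0.014421 m.
|ω_lever| = |0.0506·8.587·+0.014421| / 0.0147499 = 0.42482 rad/s.

0.425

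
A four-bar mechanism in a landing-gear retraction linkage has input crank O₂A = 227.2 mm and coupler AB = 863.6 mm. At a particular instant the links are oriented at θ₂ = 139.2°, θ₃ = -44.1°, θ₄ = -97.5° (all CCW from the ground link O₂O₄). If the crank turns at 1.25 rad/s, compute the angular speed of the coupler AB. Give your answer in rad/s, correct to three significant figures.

0.342

ω₂ = 1.25 rad/s
Differentiating the loop-closure r₂e^{iθ₂}+r₃e^{iθ₃}=r₁+r₄e^{iθ₄} gives r₂ω₂e^{iθ₂}+r₃ω₃e^{iθ₃}=r₄ω₄e^{iθ₄}.
Eliminating the other unknown: ω₃ = r₂ω₂ sin(θ₄−θ₂) / [r₃ sin(θ₃−θ₄)].
Numerator sine = +0.83581; denominator sine = +0.80282.
Result = 0.2272·1.25·(+0.83581) / (0.8636·(+0.80282)) = +0.34237 rad/s; magnitude 0.34237 rad/s.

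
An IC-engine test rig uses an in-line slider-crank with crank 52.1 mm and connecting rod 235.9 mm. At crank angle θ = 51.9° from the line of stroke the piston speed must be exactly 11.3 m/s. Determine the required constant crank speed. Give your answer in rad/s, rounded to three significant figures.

242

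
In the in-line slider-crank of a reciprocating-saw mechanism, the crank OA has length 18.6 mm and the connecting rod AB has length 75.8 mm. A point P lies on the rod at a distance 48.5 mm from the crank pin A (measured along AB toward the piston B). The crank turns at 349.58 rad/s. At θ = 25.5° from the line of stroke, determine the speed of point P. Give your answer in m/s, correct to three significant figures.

ω = 349.6 rad/s.  Crank-pin speed |V_A| = rω = 6.5022 m/s, perpendicular to OA.
Rod angle: sinφ = −(r/L) sinθ ⇒ φ = -6.064°; ω_rod = −rω cosθ/√(L²−r²sin²θ) = -77.86 rad/s.
V_P = V_A + ω_rod × AP, with AP = 0.0485 m along the rod.
Components: V_Px = −rω sinθ − a·ω_rod·sinφ = -3.1982 m/s;  V_Py = rω cosθ + a·ω_rod·cosφ = +2.1137 m/s.
|V_P| = √(V_Px² + V_Py²) = 3.8335 m/s.

3.83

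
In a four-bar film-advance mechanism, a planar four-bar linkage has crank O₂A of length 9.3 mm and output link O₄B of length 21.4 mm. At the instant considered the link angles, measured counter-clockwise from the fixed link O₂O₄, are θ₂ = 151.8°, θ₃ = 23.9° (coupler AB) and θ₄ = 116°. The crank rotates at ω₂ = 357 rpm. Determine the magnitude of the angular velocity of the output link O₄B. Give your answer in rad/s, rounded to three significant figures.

12.8

ω₂ = 37.38 rad/s (from 357 rpm).
Differentiating the loop-closure r₂e^{iθ₂}+r₃e^{iθ₃}=r₁+r₄e^{iθ₄} gives r₂ω₂e^{iθ₂}+r₃ω₃e^{iθ₃}=r₄ω₄e^{iθ₄}.
Eliminating the other unknown: ω₄ = r₂ω₂ sin(θ₂−θ₃) / [r₄ sin(θ₄−θ₃)].
Numerator sine = +0.78908; denominator sine = +0.99933.
Result = 0.0093·37.38·(+0.78908) / (0.0214·(+0.99933)) = +12.829 rad/s; magnitude 12.829 rad/s.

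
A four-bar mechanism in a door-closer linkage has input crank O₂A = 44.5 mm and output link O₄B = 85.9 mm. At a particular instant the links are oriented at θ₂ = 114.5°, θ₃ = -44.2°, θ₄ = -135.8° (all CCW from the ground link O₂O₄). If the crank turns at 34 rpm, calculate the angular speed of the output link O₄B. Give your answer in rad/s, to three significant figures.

ω₂ = 3.56 rad/s (from 34 rpm).
Differentiating the loop-closure r₂e^{iθ₂}+r₃e^{iθ₃}=r₁+r₄e^{iθ₄} gives r₂ω₂e^{iθ₂}+r₃ω₃e^{iθ₃}=r₄ω₄e^{iθ₄}.
Eliminating the other unknown: ω₄ = r₂ω₂ sin(θ₂−θ₃) / [r₄ sin(θ₄−θ₃)].
Numerator sine = +0.36325; denominator sine = -0.99961.
Result = 0.0445·3.56·(+0.36325) / (0.0859·(-0.99961)) = -0.67027 rad/s; magnitude 0.67027 rad/s.

0.670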